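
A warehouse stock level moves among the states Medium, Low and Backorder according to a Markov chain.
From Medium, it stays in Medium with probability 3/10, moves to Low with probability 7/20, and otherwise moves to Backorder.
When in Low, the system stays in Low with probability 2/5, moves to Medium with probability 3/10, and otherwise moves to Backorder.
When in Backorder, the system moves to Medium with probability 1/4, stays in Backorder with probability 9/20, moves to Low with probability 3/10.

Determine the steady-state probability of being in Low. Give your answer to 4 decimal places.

0.3490

Let the stationary distribution be π with π = πP and π_1 + π_2 + π_3 = 1.
π_1 = 0.3·π_1 + 0.3·π_2 + 0.25·π_3
π_2 = 0.35·π_1 + 0.4·π_2 + 0.3·π_3
Solving with the normalization constraint gives π = (0.2815, 0.3490, 0.3695).
So the stationary probability of Low is 0.3490.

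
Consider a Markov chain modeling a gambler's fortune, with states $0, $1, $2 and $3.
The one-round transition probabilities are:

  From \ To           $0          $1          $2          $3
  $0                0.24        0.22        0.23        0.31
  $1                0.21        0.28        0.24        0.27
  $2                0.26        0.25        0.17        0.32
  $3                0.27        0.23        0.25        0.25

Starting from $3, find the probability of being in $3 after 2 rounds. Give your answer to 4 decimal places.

Propagate the distribution vector 2 rounds from $3.
After 0 rounds: (0.0000, 0.0000, 0.0000, 1.0000)
After 1 round: (0.2700, 0.2300, 0.2500, 0.2500)
After 2 rounds: (0.2456, 0.2438, 0.2223, 0.2883)
P(in $3 after 2 rounds) = 0.2883

0.2883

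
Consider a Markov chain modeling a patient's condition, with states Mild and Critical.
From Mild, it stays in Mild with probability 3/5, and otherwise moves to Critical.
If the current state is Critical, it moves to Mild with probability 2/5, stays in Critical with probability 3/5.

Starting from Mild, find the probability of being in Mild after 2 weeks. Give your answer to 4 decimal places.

Sum over the intermediate state after 1 week:
P = P(Mild→Mild)·P(Mild→Mild) + P(Mild→Critical)·P(Critical→Mild)
  = 0.6×0.6 + 0.4×0.4
  = 0.3600 + 0.1600 = 0.5200

0.5200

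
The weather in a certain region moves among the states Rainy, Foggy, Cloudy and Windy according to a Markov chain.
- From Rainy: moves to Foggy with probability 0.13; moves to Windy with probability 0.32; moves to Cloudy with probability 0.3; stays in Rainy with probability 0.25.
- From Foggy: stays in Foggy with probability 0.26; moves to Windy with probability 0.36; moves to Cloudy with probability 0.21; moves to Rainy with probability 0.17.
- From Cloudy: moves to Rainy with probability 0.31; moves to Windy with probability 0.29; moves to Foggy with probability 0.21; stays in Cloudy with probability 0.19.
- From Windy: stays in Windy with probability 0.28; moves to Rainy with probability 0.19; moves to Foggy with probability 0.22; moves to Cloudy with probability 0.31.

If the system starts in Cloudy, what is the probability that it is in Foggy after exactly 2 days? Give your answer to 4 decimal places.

0.1986

Propagate the distribution vector 2 days from Cloudy.
After 0 days: (0.0000, 0.0000, 1.0000, 0.0000)
After 1 day: (0.3100, 0.2100, 0.1900, 0.2900)
After 2 days: (0.2272, 0.1986, 0.2631, 0.3111)
P(in Foggy after 2 days) = 0.1986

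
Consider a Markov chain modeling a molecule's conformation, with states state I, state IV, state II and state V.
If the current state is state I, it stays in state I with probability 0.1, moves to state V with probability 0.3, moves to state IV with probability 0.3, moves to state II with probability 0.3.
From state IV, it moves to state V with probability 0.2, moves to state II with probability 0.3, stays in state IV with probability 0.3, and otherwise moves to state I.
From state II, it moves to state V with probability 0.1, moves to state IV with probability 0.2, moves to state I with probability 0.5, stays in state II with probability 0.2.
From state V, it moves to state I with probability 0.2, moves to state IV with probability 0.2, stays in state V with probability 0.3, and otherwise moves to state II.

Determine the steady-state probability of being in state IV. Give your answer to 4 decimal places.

0.2507

Let the stationary distribution be π with π = πP and π_1 + π_2 + π_3 + π_4 = 1.
π_1 = 0.1·π_1 + 0.2·π_2 + 0.5·π_3 + 0.2·π_4
π_2 = 0.3·π_1 + 0.3·π_2 + 0.2·π_3 + 0.2·π_4
π_3 = 0.3·π_1 + 0.3·π_2 + 0.2·π_3 + 0.3·π_4
Solving with the normalization constraint gives π = (0.2562, 0.2507, 0.2727, 0.2204).
So the stationary probability of state IV is 0.2507.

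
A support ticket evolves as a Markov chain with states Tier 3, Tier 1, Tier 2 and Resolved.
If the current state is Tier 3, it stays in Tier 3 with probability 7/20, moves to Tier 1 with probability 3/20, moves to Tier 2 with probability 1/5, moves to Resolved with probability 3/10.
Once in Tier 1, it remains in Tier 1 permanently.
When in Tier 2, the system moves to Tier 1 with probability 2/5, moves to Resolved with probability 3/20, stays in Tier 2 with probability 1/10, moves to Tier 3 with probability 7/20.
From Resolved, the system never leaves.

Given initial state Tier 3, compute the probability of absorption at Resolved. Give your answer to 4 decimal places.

Let h(s) be the probability of absorption at Resolved starting from transient state s. Then h(Resolved) = 1 and h(Tier 1) = 0. By first-step analysis:
h(Tier 3) = 0.35·h(Tier 3) + 0.15·0 + 0.2·h(Tier 2) + 0.3·1
h(Tier 2) = 0.35·h(Tier 3) + 0.4·0 + 0.1·h(Tier 2) + 0.15·1
Solving: h(Tier 3) = 0.5825, h(Tier 2) = 0.3932.
Starting from Tier 3, the probability is 0.5825.

0.5825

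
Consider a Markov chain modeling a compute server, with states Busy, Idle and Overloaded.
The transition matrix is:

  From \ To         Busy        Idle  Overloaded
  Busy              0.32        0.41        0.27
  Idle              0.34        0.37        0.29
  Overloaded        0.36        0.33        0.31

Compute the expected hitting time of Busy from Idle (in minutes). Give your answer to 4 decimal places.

2.8909

Let t(s) be the expected number of minutes to first reach Busy from state s, with t(Busy) = 0. Conditioning on the first minute:
t(Idle) = 1 + 0.37·t(Idle) + 0.29·t(Overloaded)
t(Overloaded) = 1 + 0.33·t(Idle) + 0.31·t(Overloaded)
Solving: t(Idle) = 2.8909, t(Overloaded) = 2.8319.
Expected minutes from Idle to Busy: 2.8909.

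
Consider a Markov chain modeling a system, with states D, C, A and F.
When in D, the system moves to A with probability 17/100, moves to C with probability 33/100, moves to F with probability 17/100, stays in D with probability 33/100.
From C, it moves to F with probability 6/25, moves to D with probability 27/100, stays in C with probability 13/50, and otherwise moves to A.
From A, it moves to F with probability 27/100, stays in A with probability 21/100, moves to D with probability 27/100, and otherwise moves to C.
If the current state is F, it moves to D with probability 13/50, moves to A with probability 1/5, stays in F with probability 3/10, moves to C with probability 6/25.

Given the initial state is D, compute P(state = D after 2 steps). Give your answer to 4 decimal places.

0.2881

Propagate the distribution vector 2 steps from D.
After 0 steps: (1.0000, 0.0000, 0.0000, 0.0000)
After 1 step: (0.3300, 0.3300, 0.1700, 0.1700)
After 2 steps: (0.2881, 0.2780, 0.2017, 0.2322)
P(in D after 2 steps) = 0.2881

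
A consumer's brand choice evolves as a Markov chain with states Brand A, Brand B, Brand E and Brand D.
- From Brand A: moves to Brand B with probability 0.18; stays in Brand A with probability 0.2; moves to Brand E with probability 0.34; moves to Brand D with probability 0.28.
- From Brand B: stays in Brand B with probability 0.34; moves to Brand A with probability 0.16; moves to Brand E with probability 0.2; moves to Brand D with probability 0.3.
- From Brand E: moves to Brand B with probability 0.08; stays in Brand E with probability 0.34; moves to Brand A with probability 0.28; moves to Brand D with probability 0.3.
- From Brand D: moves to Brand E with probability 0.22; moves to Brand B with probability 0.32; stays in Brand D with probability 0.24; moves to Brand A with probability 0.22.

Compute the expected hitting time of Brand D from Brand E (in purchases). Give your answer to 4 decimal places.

Let t(s) be the expected number of purchases to first reach Brand D from state s, with t(Brand D) = 0. Conditioning on the first purchase:
t(Brand A) = 1 + 0.2·t(Brand A) + 0.18·t(Brand B) + 0.34·t(Brand E)
t(Brand B) = 1 + 0.16·t(Brand A) + 0.34·t(Brand B) + 0.2·t(Brand E)
t(Brand E) = 1 + 0.28·t(Brand A) + 0.08·t(Brand B) + 0.34·t(Brand E)
Solving: t(Brand A) = 3.4502, t(Brand B) = 3.3783, t(Brand E) = 3.3884.
Expected purchases from Brand E to Brand D: 3.3884.

3.3884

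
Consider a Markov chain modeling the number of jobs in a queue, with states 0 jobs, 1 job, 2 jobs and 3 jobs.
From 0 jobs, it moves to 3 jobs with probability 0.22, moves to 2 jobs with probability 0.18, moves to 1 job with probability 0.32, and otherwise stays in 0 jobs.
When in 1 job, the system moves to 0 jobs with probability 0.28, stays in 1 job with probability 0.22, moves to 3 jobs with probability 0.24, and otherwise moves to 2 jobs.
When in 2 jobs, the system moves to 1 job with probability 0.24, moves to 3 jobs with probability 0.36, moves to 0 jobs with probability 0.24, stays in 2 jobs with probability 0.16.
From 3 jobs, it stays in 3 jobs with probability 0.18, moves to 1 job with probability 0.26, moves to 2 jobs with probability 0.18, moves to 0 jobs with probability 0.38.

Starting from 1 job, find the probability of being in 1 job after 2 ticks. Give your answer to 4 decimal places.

Propagate the distribution vector 2 ticks from 1 job.
After 0 ticks: (0.0000, 1.0000, 0.0000, 0.0000)
After 1 tick: (0.2800, 0.2200, 0.2600, 0.2400)
After 2 ticks: (0.2936, 0.2628, 0.1924, 0.2512)
P(in 1 job after 2 ticks) = 0.2628

0.2628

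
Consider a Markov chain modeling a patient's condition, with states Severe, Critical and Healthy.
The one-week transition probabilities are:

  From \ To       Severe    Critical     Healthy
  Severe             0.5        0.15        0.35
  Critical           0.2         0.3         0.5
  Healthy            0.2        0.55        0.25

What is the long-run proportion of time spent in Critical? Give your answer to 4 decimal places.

Let the stationary distribution be π with π = πP and π_1 + π_2 + π_3 = 1.
π_1 = 0.5·π_1 + 0.2·π_2 + 0.2·π_3
π_2 = 0.15·π_1 + 0.3·π_2 + 0.55·π_3
Solving with the normalization constraint gives π = (0.2857, 0.3486, 0.3657).
So the stationary probability of Critical is 0.3486.

0.3486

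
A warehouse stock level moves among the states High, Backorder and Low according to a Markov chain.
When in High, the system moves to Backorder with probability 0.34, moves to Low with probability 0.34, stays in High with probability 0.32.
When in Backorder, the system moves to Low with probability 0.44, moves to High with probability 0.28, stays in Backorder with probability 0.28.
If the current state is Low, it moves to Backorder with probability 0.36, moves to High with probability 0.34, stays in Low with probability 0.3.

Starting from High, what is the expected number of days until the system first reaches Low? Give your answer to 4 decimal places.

2.6876

Let t(s) be the expected number of days to first reach Low from state s, with t(Low) = 0. Conditioning on the first day:
t(High) = 1 + 0.32·t(High) + 0.34·t(Backorder)
t(Backorder) = 1 + 0.28·t(High) + 0.28·t(Backorder)
Solving: t(High) = 2.6876, t(Backorder) = 2.4341.
Expected days from High to Low: 2.6876.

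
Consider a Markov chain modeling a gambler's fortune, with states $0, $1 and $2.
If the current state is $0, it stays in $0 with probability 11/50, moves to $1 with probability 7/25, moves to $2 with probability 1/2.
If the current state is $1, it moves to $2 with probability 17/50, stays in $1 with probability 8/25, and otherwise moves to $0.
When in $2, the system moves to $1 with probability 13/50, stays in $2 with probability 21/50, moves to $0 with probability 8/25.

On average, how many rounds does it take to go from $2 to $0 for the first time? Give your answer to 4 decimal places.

Let t(s) be the expected number of rounds to first reach $0 from state s, with t($0) = 0. Conditioning on the first round:
t($1) = 1 + 0.32·t($1) + 0.34·t($2)
t($2) = 1 + 0.26·t($1) + 0.42·t($2)
Solving: t($1) = 3.0065, t($2) = 3.0719.
Expected rounds from $2 to $0: 3.0719.

3.0719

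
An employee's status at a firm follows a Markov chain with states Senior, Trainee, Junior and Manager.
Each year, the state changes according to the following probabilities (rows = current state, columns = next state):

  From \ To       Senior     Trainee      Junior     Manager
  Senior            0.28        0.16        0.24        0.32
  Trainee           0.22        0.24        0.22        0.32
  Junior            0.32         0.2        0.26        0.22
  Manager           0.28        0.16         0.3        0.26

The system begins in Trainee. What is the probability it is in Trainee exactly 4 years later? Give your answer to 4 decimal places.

0.1852

Propagate the distribution vector 4 years from Trainee.
After 0 years: (0.0000, 1.0000, 0.0000, 0.0000)
After 1 year: (0.2200, 0.2400, 0.2200, 0.3200)
After 2 years: (0.2744, 0.1880, 0.2588, 0.2788)
After 3 years: (0.2791, 0.1854, 0.2581, 0.2774)
After 4 years: (0.2792, 0.1852, 0.2581, 0.2775)
P(in Trainee after 4 years) = 0.1852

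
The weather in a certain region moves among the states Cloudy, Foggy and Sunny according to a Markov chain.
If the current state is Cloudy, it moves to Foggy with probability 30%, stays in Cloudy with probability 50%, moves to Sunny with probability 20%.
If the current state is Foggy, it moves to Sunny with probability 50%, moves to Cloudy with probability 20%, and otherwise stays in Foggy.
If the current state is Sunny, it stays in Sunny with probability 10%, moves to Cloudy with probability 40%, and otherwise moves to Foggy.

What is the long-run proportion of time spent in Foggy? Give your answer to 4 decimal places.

Let the stationary distribution be π with π = πP and π_1 + π_2 + π_3 = 1.
π_1 = 0.5·π_1 + 0.2·π_2 + 0.4·π_3
π_2 = 0.3·π_1 + 0.3·π_2 + 0.5·π_3
Solving with the normalization constraint gives π = (0.3654, 0.3558, 0.2788).
So the stationary probability of Foggy is 0.3558.

0.3558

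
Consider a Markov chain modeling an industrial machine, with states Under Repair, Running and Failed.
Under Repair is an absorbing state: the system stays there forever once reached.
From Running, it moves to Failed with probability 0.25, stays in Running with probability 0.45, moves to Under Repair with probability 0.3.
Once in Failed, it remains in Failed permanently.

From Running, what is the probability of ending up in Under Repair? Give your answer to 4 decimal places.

0.5455

Let h(s) be the probability of absorption at Under Repair starting from transient state s. Then h(Under Repair) = 1 and h(Failed) = 0. By first-step analysis:
h(Running) = 0.3·1 + 0.45·h(Running) + 0.25·0
Solving: h(Running) = 0.5455.
Starting from Running, the probability is 0.5455.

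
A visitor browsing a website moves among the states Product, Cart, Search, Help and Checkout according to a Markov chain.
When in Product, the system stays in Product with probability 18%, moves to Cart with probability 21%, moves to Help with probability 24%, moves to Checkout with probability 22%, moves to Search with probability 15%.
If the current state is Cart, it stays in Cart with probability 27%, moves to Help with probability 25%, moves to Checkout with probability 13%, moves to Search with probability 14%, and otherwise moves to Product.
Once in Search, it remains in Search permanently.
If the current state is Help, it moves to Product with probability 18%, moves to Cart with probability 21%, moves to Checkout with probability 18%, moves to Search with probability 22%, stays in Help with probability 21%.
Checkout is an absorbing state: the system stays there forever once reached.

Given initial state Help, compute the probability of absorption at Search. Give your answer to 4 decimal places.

Let h(s) be the probability of absorption at Search starting from transient state s. Then h(Search) = 1 and h(Checkout) = 0. By first-step analysis:
h(Product) = 0.18·h(Product) + 0.21·h(Cart) + 0.15·1 + 0.24·h(Help) + 0.22·0
h(Cart) = 0.21·h(Product) + 0.27·h(Cart) + 0.14·1 + 0.25·h(Help) + 0.13·0
h(Help) = 0.18·h(Product) + 0.21·h(Cart) + 0.22·1 + 0.21·h(Help) + 0.18·0
Solving: h(Product) = 0.4630, h(Cart) = 0.5022, h(Help) = 0.5175.
Starting from Help, the probability is 0.5175.

0.5175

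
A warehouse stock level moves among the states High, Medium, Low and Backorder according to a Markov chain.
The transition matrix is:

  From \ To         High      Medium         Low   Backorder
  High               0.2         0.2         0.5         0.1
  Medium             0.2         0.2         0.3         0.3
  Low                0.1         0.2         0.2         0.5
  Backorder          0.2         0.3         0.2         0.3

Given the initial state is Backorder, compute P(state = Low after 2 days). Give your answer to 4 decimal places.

Propagate the distribution vector 2 days from Backorder.
After 0 days: (0.0000, 0.0000, 0.0000, 1.0000)
After 1 day: (0.2000, 0.3000, 0.2000, 0.3000)
After 2 days: (0.1800, 0.2300, 0.2900, 0.3000)
P(in Low after 2 days) = 0.2900

0.2900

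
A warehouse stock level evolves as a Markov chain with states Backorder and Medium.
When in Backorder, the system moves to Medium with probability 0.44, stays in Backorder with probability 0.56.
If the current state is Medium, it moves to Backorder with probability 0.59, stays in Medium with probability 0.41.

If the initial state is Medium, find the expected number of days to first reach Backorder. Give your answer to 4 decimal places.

1.6949

Let t(s) be the expected number of days to first reach Backorder from state s, with t(Backorder) = 0. Conditioning on the first day:
t(Medium) = 1 + 0.41·t(Medium)
Solving: t(Medium) = 1.6949.
Expected days from Medium to Backorder: 1.6949.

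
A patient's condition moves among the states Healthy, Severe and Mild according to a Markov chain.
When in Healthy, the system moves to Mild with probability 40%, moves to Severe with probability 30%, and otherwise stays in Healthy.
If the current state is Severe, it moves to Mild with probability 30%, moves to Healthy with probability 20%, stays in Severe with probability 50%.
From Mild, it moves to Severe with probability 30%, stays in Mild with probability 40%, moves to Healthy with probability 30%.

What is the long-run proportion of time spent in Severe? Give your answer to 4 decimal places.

Let the stationary distribution be π with π = πP and π_1 + π_2 + π_3 = 1.
π_1 = 0.3·π_1 + 0.2·π_2 + 0.3·π_3
π_2 = 0.3·π_1 + 0.5·π_2 + 0.3·π_3
Solving with the normalization constraint gives π = (0.2625, 0.3750, 0.3625).
So the stationary probability of Severe is 0.3750.

0.3750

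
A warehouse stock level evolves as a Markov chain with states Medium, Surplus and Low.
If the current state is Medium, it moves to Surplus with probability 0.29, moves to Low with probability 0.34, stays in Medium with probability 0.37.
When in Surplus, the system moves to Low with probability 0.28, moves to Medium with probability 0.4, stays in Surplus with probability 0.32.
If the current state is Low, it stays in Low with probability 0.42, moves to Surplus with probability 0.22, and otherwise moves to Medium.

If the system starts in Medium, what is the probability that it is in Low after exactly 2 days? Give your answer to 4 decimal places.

0.3498

Sum over the intermediate state after 1 day:
P = P(Medium→Medium)·P(Medium→Low) + P(Medium→Surplus)·P(Surplus→Low) + P(Medium→Low)·P(Low→Low)
  = 0.37×0.34 + 0.29×0.28 + 0.34×0.42
  = 0.1258 + 0.0812 + 0.1428 = 0.3498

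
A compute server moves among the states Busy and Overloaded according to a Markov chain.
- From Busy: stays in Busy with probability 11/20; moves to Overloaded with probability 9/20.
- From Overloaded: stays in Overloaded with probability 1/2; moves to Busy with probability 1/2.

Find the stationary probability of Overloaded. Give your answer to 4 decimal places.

0.4737

Let the stationary distribution be π with π = πP and π_1 + π_2 = 1.
π_1 = 0.55·π_1 + 0.5·π_2
Solving with the normalization constraint gives π = (0.5263, 0.4737).
So the stationary probability of Overloaded is 0.4737.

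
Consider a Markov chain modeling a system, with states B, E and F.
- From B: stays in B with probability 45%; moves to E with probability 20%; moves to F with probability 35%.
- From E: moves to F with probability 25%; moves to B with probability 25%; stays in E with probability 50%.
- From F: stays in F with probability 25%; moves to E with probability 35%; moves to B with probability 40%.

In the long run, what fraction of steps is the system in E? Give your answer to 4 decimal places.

Let the stationary distribution be π with π = πP and π_1 + π_2 + π_3 = 1.
π_1 = 0.45·π_1 + 0.25·π_2 + 0.4·π_3
π_2 = 0.2·π_1 + 0.5·π_2 + 0.35·π_3
Solving with the normalization constraint gives π = (0.3662, 0.3471, 0.2866).
So the stationary probability of E is 0.3471.

0.3471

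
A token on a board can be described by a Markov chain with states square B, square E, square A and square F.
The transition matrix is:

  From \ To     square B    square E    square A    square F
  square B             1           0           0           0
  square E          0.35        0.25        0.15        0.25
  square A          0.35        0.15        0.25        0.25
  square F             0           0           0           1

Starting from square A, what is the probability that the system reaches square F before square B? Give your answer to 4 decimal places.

Let h(s) be the probability of absorption at square F starting from transient state s. Then h(square F) = 1 and h(square B) = 0. By first-step analysis:
h(square E) = 0.35·0 + 0.25·h(square E) + 0.15·h(square A) + 0.25·1
h(square A) = 0.35·0 + 0.15·h(square E) + 0.25·h(square A) + 0.25·1
Solving: h(square E) = 0.4167, h(square A) = 0.4167.
Starting from square A, the probability is 0.4167.

0.4167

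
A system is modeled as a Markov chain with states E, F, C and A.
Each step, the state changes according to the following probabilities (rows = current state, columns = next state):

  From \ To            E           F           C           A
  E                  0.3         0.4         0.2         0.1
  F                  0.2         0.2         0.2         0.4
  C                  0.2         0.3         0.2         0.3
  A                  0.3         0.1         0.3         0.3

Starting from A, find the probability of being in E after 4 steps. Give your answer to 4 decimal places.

0.2525

Propagate the distribution vector 4 steps from A.
After 0 steps: (0.0000, 0.0000, 0.0000, 1.0000)
After 1 step: (0.3000, 0.1000, 0.3000, 0.3000)
After 2 steps: (0.2600, 0.2600, 0.2300, 0.2500)
After 3 steps: (0.2510, 0.2500, 0.2250, 0.2740)
After 4 steps: (0.2525, 0.2453, 0.2274, 0.2748)
P(in E after 4 steps) = 0.2525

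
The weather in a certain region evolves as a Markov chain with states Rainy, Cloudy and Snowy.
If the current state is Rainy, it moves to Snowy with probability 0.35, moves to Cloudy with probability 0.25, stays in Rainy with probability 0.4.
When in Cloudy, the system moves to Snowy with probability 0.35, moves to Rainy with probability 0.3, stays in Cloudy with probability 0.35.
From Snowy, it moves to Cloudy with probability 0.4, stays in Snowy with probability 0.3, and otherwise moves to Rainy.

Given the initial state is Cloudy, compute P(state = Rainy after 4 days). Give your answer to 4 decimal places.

Propagate the distribution vector 4 days from Cloudy.
After 0 days: (0.0000, 1.0000, 0.0000)
After 1 day: (0.3000, 0.3500, 0.3500)
After 2 days: (0.3300, 0.3375, 0.3325)
After 3 days: (0.3330, 0.3336, 0.3334)
After 4 days: (0.3333, 0.3334, 0.3333)
P(in Rainy after 4 days) = 0.3333

0.3333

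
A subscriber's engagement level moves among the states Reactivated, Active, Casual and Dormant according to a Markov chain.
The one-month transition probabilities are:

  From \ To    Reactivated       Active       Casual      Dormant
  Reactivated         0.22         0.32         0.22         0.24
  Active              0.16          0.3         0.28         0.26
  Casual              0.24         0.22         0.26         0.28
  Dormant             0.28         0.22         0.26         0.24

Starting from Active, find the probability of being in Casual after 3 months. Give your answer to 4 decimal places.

0.2563

Propagate the distribution vector 3 months from Active.
After 0 months: (0.0000, 1.0000, 0.0000, 0.0000)
After 1 month: (0.1600, 0.3000, 0.2800, 0.2600)
After 2 months: (0.2232, 0.2600, 0.2596, 0.2572)
After 3 months: (0.2250, 0.2631, 0.2563, 0.2556)
P(in Casual after 3 months) = 0.2563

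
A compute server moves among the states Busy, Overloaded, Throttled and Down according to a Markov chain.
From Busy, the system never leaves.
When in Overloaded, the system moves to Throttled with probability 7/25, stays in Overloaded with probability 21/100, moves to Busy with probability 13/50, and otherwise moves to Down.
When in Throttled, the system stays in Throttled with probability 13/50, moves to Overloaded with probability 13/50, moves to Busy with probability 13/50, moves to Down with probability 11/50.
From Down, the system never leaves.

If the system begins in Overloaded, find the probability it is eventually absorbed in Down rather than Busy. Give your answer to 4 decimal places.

0.4818

Let h(s) be the probability of absorption at Down starting from transient state s. Then h(Down) = 1 and h(Busy) = 0. By first-step analysis:
h(Overloaded) = 0.26·0 + 0.21·h(Overloaded) + 0.28·h(Throttled) + 0.25·1
h(Throttled) = 0.26·0 + 0.26·h(Overloaded) + 0.26·h(Throttled) + 0.22·1
Solving: h(Overloaded) = 0.4818, h(Throttled) = 0.4666.
Starting from Overloaded, the probability is 0.4818.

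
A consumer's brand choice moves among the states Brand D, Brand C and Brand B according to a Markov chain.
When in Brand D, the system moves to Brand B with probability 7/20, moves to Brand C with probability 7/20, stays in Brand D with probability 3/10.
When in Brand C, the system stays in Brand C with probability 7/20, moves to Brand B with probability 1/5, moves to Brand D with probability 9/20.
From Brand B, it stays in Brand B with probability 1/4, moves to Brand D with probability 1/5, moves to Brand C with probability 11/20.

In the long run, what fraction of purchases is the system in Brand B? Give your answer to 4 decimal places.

Let the stationary distribution be π with π = πP and π_1 + π_2 + π_3 = 1.
π_1 = 0.3·π_1 + 0.45·π_2 + 0.2·π_3
π_2 = 0.35·π_1 + 0.35·π_2 + 0.55·π_3
Solving with the normalization constraint gives π = (0.3341, 0.4027, 0.2633).
So the stationary probability of Brand B is 0.2633.

0.2633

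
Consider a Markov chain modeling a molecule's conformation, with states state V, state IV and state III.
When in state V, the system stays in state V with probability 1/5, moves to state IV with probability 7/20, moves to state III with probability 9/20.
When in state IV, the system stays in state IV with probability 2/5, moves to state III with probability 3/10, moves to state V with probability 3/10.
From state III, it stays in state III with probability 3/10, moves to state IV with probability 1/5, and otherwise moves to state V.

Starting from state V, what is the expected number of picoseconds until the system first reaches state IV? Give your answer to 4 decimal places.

Let t(s) be the expected number of picoseconds to first reach state IV from state s, with t(state IV) = 0. Conditioning on the first picosecond:
t(state V) = 1 + 0.2·t(state V) + 0.45·t(state III)
t(state III) = 1 + 0.5·t(state V) + 0.3·t(state III)
Solving: t(state V) = 3.4328, t(state III) = 3.8806.
Expected picoseconds from state V to state IV: 3.4328.

3.4328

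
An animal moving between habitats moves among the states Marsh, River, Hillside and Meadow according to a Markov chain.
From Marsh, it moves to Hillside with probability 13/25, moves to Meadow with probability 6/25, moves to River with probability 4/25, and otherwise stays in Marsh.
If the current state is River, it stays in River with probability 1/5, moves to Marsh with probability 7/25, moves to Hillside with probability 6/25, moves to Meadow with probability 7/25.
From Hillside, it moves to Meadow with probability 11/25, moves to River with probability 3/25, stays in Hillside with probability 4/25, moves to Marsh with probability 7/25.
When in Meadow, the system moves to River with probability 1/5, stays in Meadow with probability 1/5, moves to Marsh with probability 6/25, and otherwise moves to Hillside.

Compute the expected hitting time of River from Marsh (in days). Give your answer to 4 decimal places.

6.3288

Let t(s) be the expected number of days to first reach River from state s, with t(River) = 0. Conditioning on the first day:
t(Marsh) = 1 + 0.08·t(Marsh) + 0.52·t(Hillside) + 0.24·t(Meadow)
t(Hillside) = 1 + 0.28·t(Marsh) + 0.16·t(Hillside) + 0.44·t(Meadow)
t(Meadow) = 1 + 0.24·t(Marsh) + 0.36·t(Hillside) + 0.2·t(Meadow)
Solving: t(Marsh) = 6.3288, t(Hillside) = 6.4758, t(Meadow) = 6.0627.
Expected days from Marsh to River: 6.3288.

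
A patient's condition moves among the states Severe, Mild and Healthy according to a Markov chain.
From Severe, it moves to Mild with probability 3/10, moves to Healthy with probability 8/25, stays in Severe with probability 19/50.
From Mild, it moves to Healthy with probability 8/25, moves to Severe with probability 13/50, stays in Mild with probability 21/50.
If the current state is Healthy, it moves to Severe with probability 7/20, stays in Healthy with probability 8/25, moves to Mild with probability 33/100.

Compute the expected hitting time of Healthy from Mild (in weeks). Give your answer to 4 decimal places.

3.1250

Let t(s) be the expected number of weeks to first reach Healthy from state s, with t(Healthy) = 0. Conditioning on the first week:
t(Severe) = 1 + 0.38·t(Severe) + 0.3·t(Mild)
t(Mild) = 1 + 0.26·t(Severe) + 0.42·t(Mild)
Solving: t(Severe) = 3.1250, t(Mild) = 3.1250.
Expected weeks from Mild to Healthy: 3.1250.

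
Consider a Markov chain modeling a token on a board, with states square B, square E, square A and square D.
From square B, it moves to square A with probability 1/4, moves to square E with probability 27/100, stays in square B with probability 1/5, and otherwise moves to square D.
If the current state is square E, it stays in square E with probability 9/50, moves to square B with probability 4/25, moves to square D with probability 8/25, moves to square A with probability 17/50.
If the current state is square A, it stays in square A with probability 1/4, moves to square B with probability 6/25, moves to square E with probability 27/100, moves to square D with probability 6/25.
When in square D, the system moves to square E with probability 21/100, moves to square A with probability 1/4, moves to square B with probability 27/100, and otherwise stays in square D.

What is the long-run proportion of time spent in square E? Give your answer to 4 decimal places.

0.2325

Let the stationary distribution be π with π = πP and π_1 + π_2 + π_3 + π_4 = 1.
π_1 = 0.2·π_1 + 0.16·π_2 + 0.24·π_3 + 0.27·π_4
π_2 = 0.27·π_1 + 0.18·π_2 + 0.27·π_3 + 0.21·π_4
π_3 = 0.25·π_1 + 0.34·π_2 + 0.25·π_3 + 0.25·π_4
Solving with the normalization constraint gives π = (0.2208, 0.2325, 0.2709, 0.2757).
So the stationary probability of square E is 0.2325.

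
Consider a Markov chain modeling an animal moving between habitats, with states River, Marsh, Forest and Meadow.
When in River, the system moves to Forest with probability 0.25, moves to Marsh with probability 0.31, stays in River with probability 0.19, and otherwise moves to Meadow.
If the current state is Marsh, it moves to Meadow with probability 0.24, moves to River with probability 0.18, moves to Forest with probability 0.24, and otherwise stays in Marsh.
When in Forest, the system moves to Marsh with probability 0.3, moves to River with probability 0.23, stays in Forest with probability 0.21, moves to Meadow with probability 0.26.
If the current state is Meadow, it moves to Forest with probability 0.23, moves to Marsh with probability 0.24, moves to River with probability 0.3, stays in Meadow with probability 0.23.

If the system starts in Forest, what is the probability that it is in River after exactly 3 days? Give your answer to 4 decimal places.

Propagate the distribution vector 3 days from Forest.
After 0 days: (0.0000, 0.0000, 1.0000, 0.0000)
After 1 day: (0.2300, 0.3000, 0.2100, 0.2600)
After 2 days: (0.2240, 0.2987, 0.2334, 0.2439)
After 3 days: (0.2232, 0.2996, 0.2328, 0.2445)
P(in River after 3 days) = 0.2232

0.2232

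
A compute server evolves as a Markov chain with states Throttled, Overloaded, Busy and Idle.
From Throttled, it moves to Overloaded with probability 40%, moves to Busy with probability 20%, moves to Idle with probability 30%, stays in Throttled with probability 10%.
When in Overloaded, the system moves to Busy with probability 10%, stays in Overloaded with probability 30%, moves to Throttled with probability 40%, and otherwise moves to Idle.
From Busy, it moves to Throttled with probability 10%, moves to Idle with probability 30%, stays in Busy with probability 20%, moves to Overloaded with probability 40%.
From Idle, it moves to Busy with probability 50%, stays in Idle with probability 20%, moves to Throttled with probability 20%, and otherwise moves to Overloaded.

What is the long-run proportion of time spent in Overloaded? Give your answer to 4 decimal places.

Let the stationary distribution be π with π = πP and π_1 + π_2 + π_3 + π_4 = 1.
π_1 = 0.1·π_1 + 0.4·π_2 + 0.1·π_3 + 0.2·π_4
π_2 = 0.4·π_1 + 0.3·π_2 + 0.4·π_3 + 0.1·π_4
π_3 = 0.2·π_1 + 0.1·π_2 + 0.2·π_3 + 0.5·π_4
Solving with the normalization constraint gives π = (0.2136, 0.2966, 0.2441, 0.2458).
So the stationary probability of Overloaded is 0.2966.

0.2966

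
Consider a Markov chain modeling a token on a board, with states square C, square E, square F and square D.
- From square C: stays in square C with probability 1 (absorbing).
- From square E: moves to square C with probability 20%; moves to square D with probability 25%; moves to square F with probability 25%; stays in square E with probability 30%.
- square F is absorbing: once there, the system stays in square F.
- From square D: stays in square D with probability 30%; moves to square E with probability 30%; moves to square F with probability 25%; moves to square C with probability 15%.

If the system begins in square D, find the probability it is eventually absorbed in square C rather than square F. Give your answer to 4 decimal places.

Let h(s) be the probability of absorption at square C starting from transient state s. Then h(square C) = 1 and h(square F) = 0. By first-step analysis:
h(square E) = 0.2·1 + 0.3·h(square E) + 0.25·0 + 0.25·h(square D)
h(square D) = 0.15·1 + 0.3·h(square E) + 0.25·0 + 0.3·h(square D)
Solving: h(square E) = 0.4277, h(square D) = 0.3976.
Starting from square D, the probability is 0.3976.

0.3976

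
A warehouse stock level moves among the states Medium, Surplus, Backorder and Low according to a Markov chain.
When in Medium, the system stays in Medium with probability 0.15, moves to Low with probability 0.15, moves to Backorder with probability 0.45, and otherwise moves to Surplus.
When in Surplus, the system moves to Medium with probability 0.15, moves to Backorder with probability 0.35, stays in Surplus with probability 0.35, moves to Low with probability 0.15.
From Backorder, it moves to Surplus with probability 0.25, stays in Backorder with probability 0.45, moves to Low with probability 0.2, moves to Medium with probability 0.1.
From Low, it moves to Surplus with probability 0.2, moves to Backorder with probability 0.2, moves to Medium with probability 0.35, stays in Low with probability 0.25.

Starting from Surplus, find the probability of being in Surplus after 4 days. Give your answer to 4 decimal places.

0.2675

Propagate the distribution vector 4 days from Surplus.
After 0 days: (0.0000, 1.0000, 0.0000, 0.0000)
After 1 day: (0.1500, 0.3500, 0.3500, 0.1500)
After 2 days: (0.1625, 0.2775, 0.3775, 0.1825)
After 3 days: (0.1676, 0.2686, 0.3766, 0.1871)
After 4 days: (0.1686, 0.2675, 0.3764, 0.1875)
P(in Surplus after 4 days) = 0.2675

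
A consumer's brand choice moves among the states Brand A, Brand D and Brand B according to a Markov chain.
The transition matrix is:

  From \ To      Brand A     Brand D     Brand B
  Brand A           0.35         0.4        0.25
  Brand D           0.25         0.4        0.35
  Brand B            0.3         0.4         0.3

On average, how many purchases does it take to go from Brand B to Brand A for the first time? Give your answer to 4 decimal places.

3.5714

Let t(s) be the expected number of purchases to first reach Brand A from state s, with t(Brand A) = 0. Conditioning on the first purchase:
t(Brand D) = 1 + 0.4·t(Brand D) + 0.35·t(Brand B)
t(Brand B) = 1 + 0.4·t(Brand D) + 0.3·t(Brand B)
Solving: t(Brand D) = 3.7500, t(Brand B) = 3.5714.
Expected purchases from Brand B to Brand A: 3.5714.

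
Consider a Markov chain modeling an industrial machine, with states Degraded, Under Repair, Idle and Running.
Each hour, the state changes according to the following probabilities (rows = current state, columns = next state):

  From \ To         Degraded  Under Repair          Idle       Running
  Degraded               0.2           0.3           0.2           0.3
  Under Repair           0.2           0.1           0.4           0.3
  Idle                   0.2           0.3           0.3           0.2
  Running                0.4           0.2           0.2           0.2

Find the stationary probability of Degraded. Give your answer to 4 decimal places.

0.2496

Let the stationary distribution be π with π = πP and π_1 + π_2 + π_3 + π_4 = 1.
π_1 = 0.2·π_1 + 0.2·π_2 + 0.2·π_3 + 0.4·π_4
π_2 = 0.3·π_1 + 0.1·π_2 + 0.3·π_3 + 0.2·π_4
π_3 = 0.2·π_1 + 0.4·π_2 + 0.3·π_3 + 0.2·π_4
Solving with the normalization constraint gives π = (0.2496, 0.2293, 0.2732, 0.2479).
So the stationary probability of Degraded is 0.2496.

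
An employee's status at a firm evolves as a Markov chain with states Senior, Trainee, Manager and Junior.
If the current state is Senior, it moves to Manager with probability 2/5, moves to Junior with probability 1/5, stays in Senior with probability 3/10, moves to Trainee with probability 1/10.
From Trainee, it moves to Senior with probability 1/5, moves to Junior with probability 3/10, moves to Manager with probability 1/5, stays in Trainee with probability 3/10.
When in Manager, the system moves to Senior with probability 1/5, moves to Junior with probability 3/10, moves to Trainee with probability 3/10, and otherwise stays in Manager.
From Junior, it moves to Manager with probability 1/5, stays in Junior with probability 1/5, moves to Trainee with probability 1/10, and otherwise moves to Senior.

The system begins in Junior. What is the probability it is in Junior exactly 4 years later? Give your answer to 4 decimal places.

Propagate the distribution vector 4 years from Junior.
After 0 years: (0.0000, 0.0000, 0.0000, 1.0000)
After 1 year: (0.5000, 0.1000, 0.2000, 0.2000)
After 2 years: (0.3100, 0.1600, 0.3000, 0.2300)
After 3 years: (0.3000, 0.1920, 0.2620, 0.2460)
After 4 years: (0.3038, 0.1908, 0.2600, 0.2454)
P(in Junior after 4 years) = 0.2454

0.2454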